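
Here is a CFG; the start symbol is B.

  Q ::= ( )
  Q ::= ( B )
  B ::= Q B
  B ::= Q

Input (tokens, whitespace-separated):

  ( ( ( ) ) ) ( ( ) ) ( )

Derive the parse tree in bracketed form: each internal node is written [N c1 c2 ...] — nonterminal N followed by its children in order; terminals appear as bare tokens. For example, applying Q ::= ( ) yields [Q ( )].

[B [Q ( [B [Q ( [B [Q ( )]] )]] )] [B [Q ( [B [Q ( )]] )] [B [Q ( )]]]]

B
Q B
( B ) B
( Q ) B
( ( B ) ) B
( ( Q ) ) B
( ( ( ) ) ) B
( ( ( ) ) ) Q B
( ( ( ) ) ) ( B ) B
( ( ( ) ) ) ( Q ) B
( ( ( ) ) ) ( ( ) ) B
( ( ( ) ) ) ( ( ) ) Q
( ( ( ) ) ) ( ( ) ) ( )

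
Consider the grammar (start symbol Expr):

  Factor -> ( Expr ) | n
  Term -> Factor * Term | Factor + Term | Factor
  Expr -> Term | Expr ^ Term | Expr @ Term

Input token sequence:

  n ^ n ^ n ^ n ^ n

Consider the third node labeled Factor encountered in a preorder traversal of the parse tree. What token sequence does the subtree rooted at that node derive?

n

[Expr [Expr [Expr [Expr [Expr [Term [Factor n]]] ^ [Term [Factor n]]] ^ [Term [Factor n]]] ^ [Term [Factor n]]] ^ [Term [Factor n]]]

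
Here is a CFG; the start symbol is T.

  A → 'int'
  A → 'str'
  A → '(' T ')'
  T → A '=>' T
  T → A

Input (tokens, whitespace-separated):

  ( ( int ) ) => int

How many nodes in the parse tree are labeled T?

[T [A ( [T [A ( [T [A int]] )]] )] => [T [A int]]]

4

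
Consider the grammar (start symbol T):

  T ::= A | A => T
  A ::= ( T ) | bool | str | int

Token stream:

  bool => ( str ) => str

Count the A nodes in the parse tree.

4

[T [A bool] => [T [A ( [T [A str]] )] => [T [A str]]]]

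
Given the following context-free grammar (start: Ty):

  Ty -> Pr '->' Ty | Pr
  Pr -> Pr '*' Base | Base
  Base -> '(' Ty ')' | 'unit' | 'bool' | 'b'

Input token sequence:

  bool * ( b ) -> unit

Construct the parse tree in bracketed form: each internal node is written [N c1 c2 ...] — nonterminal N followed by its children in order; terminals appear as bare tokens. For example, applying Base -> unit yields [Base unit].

[Ty [Pr [Pr [Base bool]] * [Base ( [Ty [Pr [Base b]]] )]] -> [Ty [Pr [Base unit]]]]

Ty
Pr -> Ty
Pr * Base -> Ty
Base * Base -> Ty
bool * Base -> Ty
bool * ( Ty ) -> Ty
bool * ( Pr ) -> Ty
bool * ( Base ) -> Ty
bool * ( b ) -> Ty
bool * ( b ) -> Pr
bool * ( b ) -> Base
bool * ( b ) -> unit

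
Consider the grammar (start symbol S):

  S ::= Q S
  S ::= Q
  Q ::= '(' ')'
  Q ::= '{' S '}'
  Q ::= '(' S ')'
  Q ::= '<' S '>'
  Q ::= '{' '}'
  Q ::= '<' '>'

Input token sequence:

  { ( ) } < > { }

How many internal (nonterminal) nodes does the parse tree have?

[S [Q { [S [Q ( )]] }] [S [Q < >] [S [Q { }]]]]

8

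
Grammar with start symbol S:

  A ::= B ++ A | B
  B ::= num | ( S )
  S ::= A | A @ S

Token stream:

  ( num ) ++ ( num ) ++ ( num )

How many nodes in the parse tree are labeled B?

6

[S [A [B ( [S [A [B num]]] )] ++ [A [B ( [S [A [B num]]] )] ++ [A [B ( [S [A [B num]]] )]]]]]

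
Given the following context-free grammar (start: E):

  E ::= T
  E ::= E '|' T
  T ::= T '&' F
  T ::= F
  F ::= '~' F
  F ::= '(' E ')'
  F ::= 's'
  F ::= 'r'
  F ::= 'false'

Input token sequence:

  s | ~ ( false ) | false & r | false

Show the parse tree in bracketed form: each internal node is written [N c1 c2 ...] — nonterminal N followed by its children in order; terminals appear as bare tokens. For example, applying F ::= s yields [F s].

[E [E [E [E [T [F s]]] | [T [F ~ [F ( [E [T [F false]]] )]]]] | [T [T [F false]] & [F r]]] | [T [F false]]]

E
E | T
E | T | T
E | T | T | T
T | T | T | T
F | T | T | T
s | T | T | T
s | F | T | T
s | ~ F | T | T
s | ~ ( E ) | T | T
s | ~ ( T ) | T | T
s | ~ ( F ) | T | T
s | ~ ( false ) | T | T
s | ~ ( false ) | T & F | T
s | ~ ( false ) | F & F | T
s | ~ ( false ) | false & F | T
s | ~ ( false ) | false & r | T
s | ~ ( false ) | false & r | F
s | ~ ( false ) | false & r | false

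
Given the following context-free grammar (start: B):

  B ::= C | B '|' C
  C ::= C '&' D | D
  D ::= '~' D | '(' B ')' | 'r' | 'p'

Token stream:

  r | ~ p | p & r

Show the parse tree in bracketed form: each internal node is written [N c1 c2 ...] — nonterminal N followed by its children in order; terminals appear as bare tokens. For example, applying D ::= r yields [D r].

[B [B [B [C [D r]]] | [C [D ~ [D p]]]] | [C [C [D p]] & [D r]]]

B
B | C
B | C | C
C | C | C
D | C | C
r | C | C
r | D | C
r | ~ D | C
r | ~ p | C
r | ~ p | C & D
r | ~ p | D & D
r | ~ p | p & D
r | ~ p | p & r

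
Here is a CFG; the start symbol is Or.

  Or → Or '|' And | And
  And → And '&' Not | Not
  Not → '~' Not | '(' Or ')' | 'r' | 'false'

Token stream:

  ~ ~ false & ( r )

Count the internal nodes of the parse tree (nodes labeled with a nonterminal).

[Or [And [And [Not ~ [Not ~ [Not false]]]] & [Not ( [Or [And [Not r]]] )]]]

10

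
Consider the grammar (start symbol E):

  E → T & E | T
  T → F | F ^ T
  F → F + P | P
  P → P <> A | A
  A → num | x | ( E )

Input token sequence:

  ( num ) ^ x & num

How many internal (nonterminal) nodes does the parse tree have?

19

[E [T [F [P [A ( [E [T [F [P [A num]]]]] )]]] ^ [T [F [P [A x]]]]] & [E [T [F [P [A num]]]]]]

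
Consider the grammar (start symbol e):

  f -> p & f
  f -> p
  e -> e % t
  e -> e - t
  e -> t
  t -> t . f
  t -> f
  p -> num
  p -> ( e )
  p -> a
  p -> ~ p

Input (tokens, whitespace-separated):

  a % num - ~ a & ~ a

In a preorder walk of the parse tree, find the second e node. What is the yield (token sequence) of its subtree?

a % num

[e [e [e [t [f [p a]]]] % [t [f [p num]]]] - [t [f [p ~ [p a]] & [f [p ~ [p a]]]]]]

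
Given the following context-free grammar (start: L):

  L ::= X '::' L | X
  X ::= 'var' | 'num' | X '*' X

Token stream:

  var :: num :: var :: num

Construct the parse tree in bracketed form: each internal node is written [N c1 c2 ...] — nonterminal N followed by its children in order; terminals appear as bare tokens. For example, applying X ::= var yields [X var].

L
X :: L
var :: L
var :: X :: L
var :: num :: L
var :: num :: X :: L
var :: num :: var :: L
var :: num :: var :: X
var :: num :: var :: num

[L [X var] :: [L [X num] :: [L [X var] :: [L [X num]]]]]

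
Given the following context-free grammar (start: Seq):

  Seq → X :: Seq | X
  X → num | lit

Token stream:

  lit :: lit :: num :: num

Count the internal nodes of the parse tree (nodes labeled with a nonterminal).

8

[Seq [X lit] :: [Seq [X lit] :: [Seq [X num] :: [Seq [X num]]]]]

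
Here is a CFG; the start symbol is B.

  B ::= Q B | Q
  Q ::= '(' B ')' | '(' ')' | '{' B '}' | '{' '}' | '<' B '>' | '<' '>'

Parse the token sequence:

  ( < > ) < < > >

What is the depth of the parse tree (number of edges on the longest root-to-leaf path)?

[B [Q ( [B [Q < >]] )] [B [Q < [B [Q < >]] >]]]

5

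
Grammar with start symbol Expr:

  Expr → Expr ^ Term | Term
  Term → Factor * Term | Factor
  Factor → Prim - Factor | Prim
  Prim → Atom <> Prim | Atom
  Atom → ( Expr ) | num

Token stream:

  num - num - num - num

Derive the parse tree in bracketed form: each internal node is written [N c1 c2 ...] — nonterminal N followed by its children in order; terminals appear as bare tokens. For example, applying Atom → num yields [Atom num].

[Expr [Term [Factor [Prim [Atom num]] - [Factor [Prim [Atom num]] - [Factor [Prim [Atom num]] - [Factor [Prim [Atom num]]]]]]]]

Expr
Term
Factor
Prim - Factor
Atom - Factor
num - Factor
num - Prim - Factor
num - Atom - Factor
num - num - Factor
num - num - Prim - Factor
num - num - Atom - Factor
num - num - num - Factor
num - num - num - Prim
num - num - num - Atom
num - num - num - num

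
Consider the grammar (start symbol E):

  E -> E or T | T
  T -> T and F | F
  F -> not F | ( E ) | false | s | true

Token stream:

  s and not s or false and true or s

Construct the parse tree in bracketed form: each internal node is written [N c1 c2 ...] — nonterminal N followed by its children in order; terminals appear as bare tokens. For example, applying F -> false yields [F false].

[E [E [E [T [T [F s]] and [F not [F s]]]] or [T [T [F false]] and [F true]]] or [T [F s]]]

E
E or T
E or T or T
T or T or T
T and F or T or T
F and F or T or T
s and F or T or T
s and not F or T or T
s and not s or T or T
s and not s or T and F or T
s and not s or F and F or T
s and not s or false and F or T
s and not s or false and true or T
s and not s or false and true or F
s and not s or false and true or s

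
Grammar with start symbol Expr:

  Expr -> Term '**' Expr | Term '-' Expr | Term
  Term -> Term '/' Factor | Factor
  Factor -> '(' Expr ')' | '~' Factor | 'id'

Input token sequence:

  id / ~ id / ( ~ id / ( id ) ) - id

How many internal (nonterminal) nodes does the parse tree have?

20

[Expr [Term [Term [Term [Factor id]] / [Factor ~ [Factor id]]] / [Factor ( [Expr [Term [Term [Factor ~ [Factor id]]] / [Factor ( [Expr [Term [Factor id]]] )]]] )]] - [Expr [Term [Factor id]]]]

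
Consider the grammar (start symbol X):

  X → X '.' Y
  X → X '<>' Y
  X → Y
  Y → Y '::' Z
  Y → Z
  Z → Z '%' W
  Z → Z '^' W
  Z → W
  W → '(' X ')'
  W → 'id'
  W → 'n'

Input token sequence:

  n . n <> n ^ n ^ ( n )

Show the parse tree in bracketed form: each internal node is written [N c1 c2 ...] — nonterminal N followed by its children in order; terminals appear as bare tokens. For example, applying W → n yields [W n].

[X [X [X [Y [Z [W n]]]] . [Y [Z [W n]]]] <> [Y [Z [Z [Z [W n]] ^ [W n]] ^ [W ( [X [Y [Z [W n]]]] )]]]]

X
X <> Y
X . Y <> Y
Y . Y <> Y
Z . Y <> Y
W . Y <> Y
n . Y <> Y
n . Z <> Y
n . W <> Y
n . n <> Y
n . n <> Z
n . n <> Z ^ W
n . n <> Z ^ W ^ W
n . n <> W ^ W ^ W
n . n <> n ^ W ^ W
n . n <> n ^ n ^ W
n . n <> n ^ n ^ ( X )
n . n <> n ^ n ^ ( Y )
n . n <> n ^ n ^ ( Z )
n . n <> n ^ n ^ ( W )
n . n <> n ^ n ^ ( n )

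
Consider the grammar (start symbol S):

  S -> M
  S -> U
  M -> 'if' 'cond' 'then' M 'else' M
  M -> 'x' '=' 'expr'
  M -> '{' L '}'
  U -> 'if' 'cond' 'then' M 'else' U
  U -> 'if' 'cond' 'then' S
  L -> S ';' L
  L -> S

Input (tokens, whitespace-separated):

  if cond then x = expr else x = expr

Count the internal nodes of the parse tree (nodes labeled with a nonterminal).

4

[S [M if cond then [M x = expr] else [M x = expr]]]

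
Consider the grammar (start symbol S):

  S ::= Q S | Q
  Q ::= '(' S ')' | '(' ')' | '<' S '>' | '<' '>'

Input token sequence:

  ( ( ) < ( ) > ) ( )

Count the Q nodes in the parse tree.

5

[S [Q ( [S [Q ( )] [S [Q < [S [Q ( )]] >]]] )] [S [Q ( )]]]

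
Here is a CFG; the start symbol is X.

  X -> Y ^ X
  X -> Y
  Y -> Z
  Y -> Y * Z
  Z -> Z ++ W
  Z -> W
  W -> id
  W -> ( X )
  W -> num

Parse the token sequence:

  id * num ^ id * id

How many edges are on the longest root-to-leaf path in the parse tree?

6

[X [Y [Y [Z [W id]]] * [Z [W num]]] ^ [X [Y [Y [Z [W id]]] * [Z [W id]]]]]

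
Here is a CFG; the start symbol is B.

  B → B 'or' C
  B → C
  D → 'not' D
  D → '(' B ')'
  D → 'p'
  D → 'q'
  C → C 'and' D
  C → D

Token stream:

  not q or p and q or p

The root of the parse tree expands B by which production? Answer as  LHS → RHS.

[B [B [B [C [D not [D q]]]] or [C [C [D p]] and [D q]]] or [C [D p]]]

B → B 'or' C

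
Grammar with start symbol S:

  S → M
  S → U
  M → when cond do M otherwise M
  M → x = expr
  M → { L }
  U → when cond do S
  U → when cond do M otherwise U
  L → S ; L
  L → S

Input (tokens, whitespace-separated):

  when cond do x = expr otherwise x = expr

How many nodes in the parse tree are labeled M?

3

[S [M when cond do [M x = expr] otherwise [M x = expr]]]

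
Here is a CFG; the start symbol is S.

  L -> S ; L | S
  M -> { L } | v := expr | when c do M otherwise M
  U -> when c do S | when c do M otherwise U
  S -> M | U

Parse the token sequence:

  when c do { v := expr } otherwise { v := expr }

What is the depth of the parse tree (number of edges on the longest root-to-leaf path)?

[S [M when c do [M { [L [S [M v := expr]]] }] otherwise [M { [L [S [M v := expr]]] }]]]

6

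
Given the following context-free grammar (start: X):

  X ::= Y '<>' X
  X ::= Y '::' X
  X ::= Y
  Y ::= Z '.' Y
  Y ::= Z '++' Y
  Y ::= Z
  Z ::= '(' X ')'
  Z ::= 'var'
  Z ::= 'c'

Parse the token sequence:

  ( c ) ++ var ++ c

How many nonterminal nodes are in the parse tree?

10

[X [Y [Z ( [X [Y [Z c]]] )] ++ [Y [Z var] ++ [Y [Z c]]]]]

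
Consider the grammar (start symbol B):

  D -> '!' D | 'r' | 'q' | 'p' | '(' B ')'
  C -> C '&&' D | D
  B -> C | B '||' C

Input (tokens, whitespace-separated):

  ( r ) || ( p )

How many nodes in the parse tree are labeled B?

4

[B [B [C [D ( [B [C [D r]]] )]]] || [C [D ( [B [C [D p]]] )]]]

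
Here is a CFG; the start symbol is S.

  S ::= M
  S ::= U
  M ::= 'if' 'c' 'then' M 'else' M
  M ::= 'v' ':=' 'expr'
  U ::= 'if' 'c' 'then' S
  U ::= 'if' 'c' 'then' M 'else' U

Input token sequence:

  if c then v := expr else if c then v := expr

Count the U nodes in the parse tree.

2

[S [U if c then [M v := expr] else [U if c then [S [M v := expr]]]]]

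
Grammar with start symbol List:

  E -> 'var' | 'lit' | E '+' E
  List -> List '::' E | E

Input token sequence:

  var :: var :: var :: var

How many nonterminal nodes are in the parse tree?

8

[List [List [List [List [E var]] :: [E var]] :: [E var]] :: [E var]]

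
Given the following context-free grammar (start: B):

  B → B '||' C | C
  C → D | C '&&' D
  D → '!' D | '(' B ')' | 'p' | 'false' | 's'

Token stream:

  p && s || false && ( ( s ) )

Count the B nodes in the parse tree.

4

[B [B [C [C [D p]] && [D s]]] || [C [C [D false]] && [D ( [B [C [D ( [B [C [D s]]] )]]] )]]]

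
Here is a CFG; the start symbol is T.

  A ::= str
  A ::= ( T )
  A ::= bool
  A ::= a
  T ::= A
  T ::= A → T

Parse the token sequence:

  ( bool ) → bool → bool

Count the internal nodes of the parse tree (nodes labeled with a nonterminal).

[T [A ( [T [A bool]] )] → [T [A bool] → [T [A bool]]]]

8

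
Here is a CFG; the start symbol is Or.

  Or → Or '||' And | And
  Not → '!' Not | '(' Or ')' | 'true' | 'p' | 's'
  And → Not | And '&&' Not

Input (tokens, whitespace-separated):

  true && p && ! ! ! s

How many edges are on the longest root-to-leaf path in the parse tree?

[Or [And [And [And [Not true]] && [Not p]] && [Not ! [Not ! [Not ! [Not s]]]]]]

6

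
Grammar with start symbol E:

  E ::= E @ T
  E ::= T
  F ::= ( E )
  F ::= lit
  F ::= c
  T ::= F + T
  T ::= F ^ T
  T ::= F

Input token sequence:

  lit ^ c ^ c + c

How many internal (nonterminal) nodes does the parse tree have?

[E [T [F lit] ^ [T [F c] ^ [T [F c] + [T [F c]]]]]]

9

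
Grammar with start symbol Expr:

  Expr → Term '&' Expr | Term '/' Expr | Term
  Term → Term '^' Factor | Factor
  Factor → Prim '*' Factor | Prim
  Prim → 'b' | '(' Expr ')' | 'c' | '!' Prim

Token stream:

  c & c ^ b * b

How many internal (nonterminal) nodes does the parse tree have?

13

[Expr [Term [Factor [Prim c]]] & [Expr [Term [Term [Factor [Prim c]]] ^ [Factor [Prim b] * [Factor [Prim b]]]]]]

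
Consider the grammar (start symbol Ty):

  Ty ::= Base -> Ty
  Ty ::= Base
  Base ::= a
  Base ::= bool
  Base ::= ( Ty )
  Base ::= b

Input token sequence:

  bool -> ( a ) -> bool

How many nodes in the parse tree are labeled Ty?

[Ty [Base bool] -> [Ty [Base ( [Ty [Base a]] )] -> [Ty [Base bool]]]]

4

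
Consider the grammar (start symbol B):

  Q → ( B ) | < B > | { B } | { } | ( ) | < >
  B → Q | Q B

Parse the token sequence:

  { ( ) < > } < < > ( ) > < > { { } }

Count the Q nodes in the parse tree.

9

[B [Q { [B [Q ( )] [B [Q < >]]] }] [B [Q < [B [Q < >] [B [Q ( )]]] >] [B [Q < >] [B [Q { [B [Q { }]] }]]]]]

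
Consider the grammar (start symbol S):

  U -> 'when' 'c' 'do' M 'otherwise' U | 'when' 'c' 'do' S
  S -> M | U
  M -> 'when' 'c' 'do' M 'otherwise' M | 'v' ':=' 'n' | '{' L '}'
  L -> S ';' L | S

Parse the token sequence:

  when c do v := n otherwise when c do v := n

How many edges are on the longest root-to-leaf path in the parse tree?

5

[S [U when c do [M v := n] otherwise [U when c do [S [M v := n]]]]]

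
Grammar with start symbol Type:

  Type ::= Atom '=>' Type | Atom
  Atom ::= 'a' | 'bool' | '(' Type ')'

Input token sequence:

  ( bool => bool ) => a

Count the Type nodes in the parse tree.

4

[Type [Atom ( [Type [Atom bool] => [Type [Atom bool]]] )] => [Type [Atom a]]]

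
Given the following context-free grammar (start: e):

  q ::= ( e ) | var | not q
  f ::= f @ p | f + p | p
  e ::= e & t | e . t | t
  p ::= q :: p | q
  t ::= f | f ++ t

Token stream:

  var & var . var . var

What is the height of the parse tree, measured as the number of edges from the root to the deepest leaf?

[e [e [e [e [t [f [p [q var]]]]] & [t [f [p [q var]]]]] . [t [f [p [q var]]]]] . [t [f [p [q var]]]]]

8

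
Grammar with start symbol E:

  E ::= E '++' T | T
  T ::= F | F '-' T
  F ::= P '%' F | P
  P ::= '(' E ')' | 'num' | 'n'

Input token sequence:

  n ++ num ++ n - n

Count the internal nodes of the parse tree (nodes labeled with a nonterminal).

[E [E [E [T [F [P n]]]] ++ [T [F [P num]]]] ++ [T [F [P n]] - [T [F [P n]]]]]

15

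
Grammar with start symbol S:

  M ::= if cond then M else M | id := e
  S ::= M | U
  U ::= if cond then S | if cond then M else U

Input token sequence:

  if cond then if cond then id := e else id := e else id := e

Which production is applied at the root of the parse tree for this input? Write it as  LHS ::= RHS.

[S [M if cond then [M if cond then [M id := e] else [M id := e]] else [M id := e]]]

S ::= M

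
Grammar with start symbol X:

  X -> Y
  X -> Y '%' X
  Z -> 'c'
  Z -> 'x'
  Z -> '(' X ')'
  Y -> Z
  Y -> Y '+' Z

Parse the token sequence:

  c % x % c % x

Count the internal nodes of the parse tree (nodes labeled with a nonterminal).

[X [Y [Z c]] % [X [Y [Z x]] % [X [Y [Z c]] % [X [Y [Z x]]]]]]

12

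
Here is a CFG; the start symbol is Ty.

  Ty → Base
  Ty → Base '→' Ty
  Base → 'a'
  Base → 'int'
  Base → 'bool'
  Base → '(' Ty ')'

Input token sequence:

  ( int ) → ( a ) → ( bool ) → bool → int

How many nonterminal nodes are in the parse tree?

[Ty [Base ( [Ty [Base int]] )] → [Ty [Base ( [Ty [Base a]] )] → [Ty [Base ( [Ty [Base bool]] )] → [Ty [Base bool] → [Ty [Base int]]]]]]

16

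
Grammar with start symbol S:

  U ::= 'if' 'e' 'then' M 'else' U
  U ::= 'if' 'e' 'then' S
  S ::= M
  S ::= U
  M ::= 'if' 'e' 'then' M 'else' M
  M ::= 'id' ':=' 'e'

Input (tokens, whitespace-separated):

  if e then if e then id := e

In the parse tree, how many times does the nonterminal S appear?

3

[S [U if e then [S [U if e then [S [M id := e]]]]]]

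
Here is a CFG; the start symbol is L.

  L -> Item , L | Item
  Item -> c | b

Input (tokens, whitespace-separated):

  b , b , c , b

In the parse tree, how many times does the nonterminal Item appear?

4

[L [Item b] , [L [Item b] , [L [Item c] , [L [Item b]]]]]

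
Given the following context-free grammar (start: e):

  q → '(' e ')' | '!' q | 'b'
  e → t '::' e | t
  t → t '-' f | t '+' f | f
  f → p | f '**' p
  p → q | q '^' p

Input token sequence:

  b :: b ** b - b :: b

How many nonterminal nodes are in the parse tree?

22

[e [t [f [p [q b]]]] :: [e [t [t [f [f [p [q b]]] ** [p [q b]]]] - [f [p [q b]]]] :: [e [t [f [p [q b]]]]]]]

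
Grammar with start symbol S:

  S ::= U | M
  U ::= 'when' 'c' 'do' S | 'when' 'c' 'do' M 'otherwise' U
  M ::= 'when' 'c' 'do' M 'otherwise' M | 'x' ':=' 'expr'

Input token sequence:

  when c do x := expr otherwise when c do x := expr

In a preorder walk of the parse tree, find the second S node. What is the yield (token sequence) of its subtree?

[S [U when c do [M x := expr] otherwise [U when c do [S [M x := expr]]]]]

x := expr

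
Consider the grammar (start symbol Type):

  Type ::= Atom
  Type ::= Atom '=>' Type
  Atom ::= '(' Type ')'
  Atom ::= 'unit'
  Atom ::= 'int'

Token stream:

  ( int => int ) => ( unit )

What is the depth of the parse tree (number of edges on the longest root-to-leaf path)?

5

[Type [Atom ( [Type [Atom int] => [Type [Atom int]]] )] => [Type [Atom ( [Type [Atom unit]] )]]]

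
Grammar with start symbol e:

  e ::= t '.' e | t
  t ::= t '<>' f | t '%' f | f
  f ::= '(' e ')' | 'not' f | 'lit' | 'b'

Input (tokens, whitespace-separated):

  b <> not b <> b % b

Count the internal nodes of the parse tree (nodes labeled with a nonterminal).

10

[e [t [t [t [t [f b]] <> [f not [f b]]] <> [f b]] % [f b]]]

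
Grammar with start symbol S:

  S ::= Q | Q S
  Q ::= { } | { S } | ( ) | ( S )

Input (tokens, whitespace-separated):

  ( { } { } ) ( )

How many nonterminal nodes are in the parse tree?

8

[S [Q ( [S [Q { }] [S [Q { }]]] )] [S [Q ( )]]]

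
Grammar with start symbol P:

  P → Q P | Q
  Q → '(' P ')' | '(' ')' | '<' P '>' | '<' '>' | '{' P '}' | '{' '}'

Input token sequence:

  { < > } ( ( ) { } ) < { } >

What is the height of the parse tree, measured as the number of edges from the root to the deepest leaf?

[P [Q { [P [Q < >]] }] [P [Q ( [P [Q ( )] [P [Q { }]]] )] [P [Q < [P [Q { }]] >]]]]

6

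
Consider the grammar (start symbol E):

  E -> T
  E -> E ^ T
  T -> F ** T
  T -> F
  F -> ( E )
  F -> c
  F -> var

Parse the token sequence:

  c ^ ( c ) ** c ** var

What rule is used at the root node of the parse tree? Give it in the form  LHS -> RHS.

E -> E ^ T

[E [E [T [F c]]] ^ [T [F ( [E [T [F c]]] )] ** [T [F c] ** [T [F var]]]]]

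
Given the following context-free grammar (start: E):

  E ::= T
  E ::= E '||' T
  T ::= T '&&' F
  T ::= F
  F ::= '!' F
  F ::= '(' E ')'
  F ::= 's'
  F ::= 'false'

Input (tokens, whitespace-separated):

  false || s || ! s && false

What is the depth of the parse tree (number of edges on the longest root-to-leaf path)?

[E [E [E [T [F false]]] || [T [F s]]] || [T [T [F ! [F s]]] && [F false]]]

5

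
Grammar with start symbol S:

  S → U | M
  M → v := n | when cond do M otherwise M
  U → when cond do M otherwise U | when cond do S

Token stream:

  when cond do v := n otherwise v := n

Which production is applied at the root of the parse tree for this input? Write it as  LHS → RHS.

S → M

[S [M when cond do [M v := n] otherwise [M v := n]]]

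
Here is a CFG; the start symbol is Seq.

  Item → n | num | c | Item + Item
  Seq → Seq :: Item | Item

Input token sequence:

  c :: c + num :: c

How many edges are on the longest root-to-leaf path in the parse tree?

[Seq [Seq [Seq [Item c]] :: [Item [Item c] + [Item num]]] :: [Item c]]

4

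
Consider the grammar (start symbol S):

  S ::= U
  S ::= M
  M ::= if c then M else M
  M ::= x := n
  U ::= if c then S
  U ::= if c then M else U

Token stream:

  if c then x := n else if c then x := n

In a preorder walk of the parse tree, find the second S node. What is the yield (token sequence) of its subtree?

x := n

[S [U if c then [M x := n] else [U if c then [S [M x := n]]]]]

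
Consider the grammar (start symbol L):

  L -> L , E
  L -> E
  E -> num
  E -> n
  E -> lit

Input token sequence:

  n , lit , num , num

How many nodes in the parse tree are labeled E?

4

[L [L [L [L [E n]] , [E lit]] , [E num]] , [E num]]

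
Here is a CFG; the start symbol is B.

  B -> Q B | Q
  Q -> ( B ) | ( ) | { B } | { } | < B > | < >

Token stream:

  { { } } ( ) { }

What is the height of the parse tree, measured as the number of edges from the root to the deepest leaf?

4

[B [Q { [B [Q { }]] }] [B [Q ( )] [B [Q { }]]]]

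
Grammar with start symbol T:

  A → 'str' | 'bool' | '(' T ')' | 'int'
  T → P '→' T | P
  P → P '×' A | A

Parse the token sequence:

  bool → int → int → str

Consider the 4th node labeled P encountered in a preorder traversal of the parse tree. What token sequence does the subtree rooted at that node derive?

[T [P [A bool]] → [T [P [A int]] → [T [P [A int]] → [T [P [A str]]]]]]

str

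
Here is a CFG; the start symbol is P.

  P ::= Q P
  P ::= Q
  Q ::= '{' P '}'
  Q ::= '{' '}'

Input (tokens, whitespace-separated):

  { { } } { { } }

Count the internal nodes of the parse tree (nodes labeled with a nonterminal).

[P [Q { [P [Q { }]] }] [P [Q { [P [Q { }]] }]]]

8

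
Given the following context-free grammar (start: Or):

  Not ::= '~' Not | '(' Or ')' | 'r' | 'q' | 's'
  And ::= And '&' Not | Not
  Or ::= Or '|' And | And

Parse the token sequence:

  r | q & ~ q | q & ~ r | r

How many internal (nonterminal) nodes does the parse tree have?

[Or [Or [Or [Or [And [Not r]]] | [And [And [Not q]] & [Not ~ [Not q]]]] | [And [And [Not q]] & [Not ~ [Not r]]]] | [And [Not r]]]

18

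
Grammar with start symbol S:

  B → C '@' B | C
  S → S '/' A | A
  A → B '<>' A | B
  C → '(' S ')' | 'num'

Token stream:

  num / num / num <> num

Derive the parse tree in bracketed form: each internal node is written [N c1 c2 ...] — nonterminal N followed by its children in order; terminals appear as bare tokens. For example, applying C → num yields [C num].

S
S / A
S / A / A
A / A / A
B / A / A
C / A / A
num / A / A
num / B / A
num / C / A
num / num / A
num / num / B <> A
num / num / C <> A
num / num / num <> A
num / num / num <> B
num / num / num <> C
num / num / num <> num

[S [S [S [A [B [C num]]]] / [A [B [C num]]]] / [A [B [C num]] <> [A [B [C num]]]]]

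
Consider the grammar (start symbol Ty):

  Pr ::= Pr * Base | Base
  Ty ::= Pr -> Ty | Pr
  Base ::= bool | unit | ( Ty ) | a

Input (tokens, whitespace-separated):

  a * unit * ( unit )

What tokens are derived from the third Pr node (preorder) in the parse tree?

[Ty [Pr [Pr [Pr [Base a]] * [Base unit]] * [Base ( [Ty [Pr [Base unit]]] )]]]

a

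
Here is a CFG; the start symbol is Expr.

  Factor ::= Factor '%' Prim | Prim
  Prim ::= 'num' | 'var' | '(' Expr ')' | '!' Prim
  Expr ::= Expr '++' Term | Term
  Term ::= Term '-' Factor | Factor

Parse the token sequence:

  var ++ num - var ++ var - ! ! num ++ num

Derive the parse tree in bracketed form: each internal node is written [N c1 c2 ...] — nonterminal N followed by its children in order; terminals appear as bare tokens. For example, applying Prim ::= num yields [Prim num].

[Expr [Expr [Expr [Expr [Term [Factor [Prim var]]]] ++ [Term [Term [Factor [Prim num]]] - [Factor [Prim var]]]] ++ [Term [Term [Factor [Prim var]]] - [Factor [Prim ! [Prim ! [Prim num]]]]]] ++ [Term [Factor [Prim num]]]]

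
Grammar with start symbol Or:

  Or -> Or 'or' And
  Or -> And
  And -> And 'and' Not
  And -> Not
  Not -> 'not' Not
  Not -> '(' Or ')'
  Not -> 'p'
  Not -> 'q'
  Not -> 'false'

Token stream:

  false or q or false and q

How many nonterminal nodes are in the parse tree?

11

[Or [Or [Or [And [Not false]]] or [And [Not q]]] or [And [And [Not false]] and [Not q]]]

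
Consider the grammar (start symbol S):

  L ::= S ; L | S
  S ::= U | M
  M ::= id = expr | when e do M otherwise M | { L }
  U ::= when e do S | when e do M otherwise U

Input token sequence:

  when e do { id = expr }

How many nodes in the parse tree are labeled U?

1

[S [U when e do [S [M { [L [S [M id = expr]]] }]]]]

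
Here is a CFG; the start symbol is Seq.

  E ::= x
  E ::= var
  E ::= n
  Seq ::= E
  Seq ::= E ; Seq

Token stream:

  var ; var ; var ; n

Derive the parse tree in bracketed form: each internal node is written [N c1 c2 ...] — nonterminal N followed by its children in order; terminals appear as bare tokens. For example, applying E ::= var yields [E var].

Seq
E ; Seq
var ; Seq
var ; E ; Seq
var ; var ; Seq
var ; var ; E ; Seq
var ; var ; var ; Seq
var ; var ; var ; E
var ; var ; var ; n

[Seq [E var] ; [Seq [E var] ; [Seq [E var] ; [Seq [E n]]]]]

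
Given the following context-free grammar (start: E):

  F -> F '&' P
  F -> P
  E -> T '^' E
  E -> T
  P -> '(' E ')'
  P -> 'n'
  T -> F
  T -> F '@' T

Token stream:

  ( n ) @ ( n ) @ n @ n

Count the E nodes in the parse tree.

[E [T [F [P ( [E [T [F [P n]]]] )]] @ [T [F [P ( [E [T [F [P n]]]] )]] @ [T [F [P n]] @ [T [F [P n]]]]]]]

3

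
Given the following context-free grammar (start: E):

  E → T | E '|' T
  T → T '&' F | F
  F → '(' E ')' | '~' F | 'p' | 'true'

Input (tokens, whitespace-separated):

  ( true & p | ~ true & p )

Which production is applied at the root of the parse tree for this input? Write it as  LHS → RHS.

E → T

[E [T [F ( [E [E [T [T [F true]] & [F p]]] | [T [T [F ~ [F true]]] & [F p]]] )]]]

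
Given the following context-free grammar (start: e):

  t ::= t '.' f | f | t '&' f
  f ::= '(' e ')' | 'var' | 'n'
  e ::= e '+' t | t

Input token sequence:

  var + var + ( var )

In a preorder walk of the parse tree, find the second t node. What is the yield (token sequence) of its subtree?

[e [e [e [t [f var]]] + [t [f var]]] + [t [f ( [e [t [f var]]] )]]]

var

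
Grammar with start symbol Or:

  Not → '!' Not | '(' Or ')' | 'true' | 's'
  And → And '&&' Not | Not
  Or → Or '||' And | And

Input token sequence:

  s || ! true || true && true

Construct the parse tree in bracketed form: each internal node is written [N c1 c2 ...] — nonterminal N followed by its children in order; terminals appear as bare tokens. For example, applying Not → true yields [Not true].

Or
Or || And
Or || And || And
And || And || And
Not || And || And
s || And || And
s || Not || And
s || ! Not || And
s || ! true || And
s || ! true || And && Not
s || ! true || Not && Not
s || ! true || true && Not
s || ! true || true && true

[Or [Or [Or [And [Not s]]] || [And [Not ! [Not true]]]] || [And [And [Not true]] && [Not true]]]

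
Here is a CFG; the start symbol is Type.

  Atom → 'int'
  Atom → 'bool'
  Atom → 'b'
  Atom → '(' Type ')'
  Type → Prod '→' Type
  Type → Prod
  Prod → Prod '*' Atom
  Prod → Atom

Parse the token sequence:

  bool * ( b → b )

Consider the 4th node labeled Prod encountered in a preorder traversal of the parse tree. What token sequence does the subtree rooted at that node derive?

b

[Type [Prod [Prod [Atom bool]] * [Atom ( [Type [Prod [Atom b]] → [Type [Prod [Atom b]]]] )]]]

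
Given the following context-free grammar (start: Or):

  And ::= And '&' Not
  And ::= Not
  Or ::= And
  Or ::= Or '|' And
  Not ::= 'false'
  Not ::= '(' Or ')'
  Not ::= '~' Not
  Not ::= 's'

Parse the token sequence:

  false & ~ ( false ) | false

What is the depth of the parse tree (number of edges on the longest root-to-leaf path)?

8

[Or [Or [And [And [Not false]] & [Not ~ [Not ( [Or [And [Not false]]] )]]]] | [And [Not false]]]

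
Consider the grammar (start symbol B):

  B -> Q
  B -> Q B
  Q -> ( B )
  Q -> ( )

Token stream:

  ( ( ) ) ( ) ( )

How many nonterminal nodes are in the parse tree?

8

[B [Q ( [B [Q ( )]] )] [B [Q ( )] [B [Q ( )]]]]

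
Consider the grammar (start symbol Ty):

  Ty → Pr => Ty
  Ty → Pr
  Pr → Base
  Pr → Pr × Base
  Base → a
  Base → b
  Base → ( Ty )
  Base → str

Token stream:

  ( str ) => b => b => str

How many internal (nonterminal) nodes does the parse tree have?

[Ty [Pr [Base ( [Ty [Pr [Base str]]] )]] => [Ty [Pr [Base b]] => [Ty [Pr [Base b]] => [Ty [Pr [Base str]]]]]]

15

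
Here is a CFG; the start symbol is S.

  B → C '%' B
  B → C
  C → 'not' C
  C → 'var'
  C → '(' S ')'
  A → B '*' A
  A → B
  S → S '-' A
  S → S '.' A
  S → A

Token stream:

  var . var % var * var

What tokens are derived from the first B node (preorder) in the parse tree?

var

[S [S [A [B [C var]]]] . [A [B [C var] % [B [C var]]] * [A [B [C var]]]]]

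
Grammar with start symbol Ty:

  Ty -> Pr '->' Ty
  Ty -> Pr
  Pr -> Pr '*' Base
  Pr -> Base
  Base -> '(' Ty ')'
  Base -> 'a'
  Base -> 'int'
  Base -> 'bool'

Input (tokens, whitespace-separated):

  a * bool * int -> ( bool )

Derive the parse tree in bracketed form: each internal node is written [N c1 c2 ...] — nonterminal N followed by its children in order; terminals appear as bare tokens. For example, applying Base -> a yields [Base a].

[Ty [Pr [Pr [Pr [Base a]] * [Base bool]] * [Base int]] -> [Ty [Pr [Base ( [Ty [Pr [Base bool]]] )]]]]

Ty
Pr -> Ty
Pr * Base -> Ty
Pr * Base * Base -> Ty
Base * Base * Base -> Ty
a * Base * Base -> Ty
a * bool * Base -> Ty
a * bool * int -> Ty
a * bool * int -> Pr
a * bool * int -> Base
a * bool * int -> ( Ty )
a * bool * int -> ( Pr )
a * bool * int -> ( Base )
a * bool * int -> ( bool )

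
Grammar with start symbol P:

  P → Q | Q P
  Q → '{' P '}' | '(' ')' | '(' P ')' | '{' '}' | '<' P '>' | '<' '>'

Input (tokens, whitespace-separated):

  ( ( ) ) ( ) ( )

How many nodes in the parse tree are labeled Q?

4

[P [Q ( [P [Q ( )]] )] [P [Q ( )] [P [Q ( )]]]]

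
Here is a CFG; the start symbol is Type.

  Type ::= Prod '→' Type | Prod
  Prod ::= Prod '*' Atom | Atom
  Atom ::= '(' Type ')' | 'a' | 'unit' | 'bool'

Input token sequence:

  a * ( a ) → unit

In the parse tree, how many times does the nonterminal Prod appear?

[Type [Prod [Prod [Atom a]] * [Atom ( [Type [Prod [Atom a]]] )]] → [Type [Prod [Atom unit]]]]

4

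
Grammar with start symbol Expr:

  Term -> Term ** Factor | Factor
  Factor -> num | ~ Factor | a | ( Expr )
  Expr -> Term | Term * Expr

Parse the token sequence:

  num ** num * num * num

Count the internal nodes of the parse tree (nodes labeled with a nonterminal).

11

[Expr [Term [Term [Factor num]] ** [Factor num]] * [Expr [Term [Factor num]] * [Expr [Term [Factor num]]]]]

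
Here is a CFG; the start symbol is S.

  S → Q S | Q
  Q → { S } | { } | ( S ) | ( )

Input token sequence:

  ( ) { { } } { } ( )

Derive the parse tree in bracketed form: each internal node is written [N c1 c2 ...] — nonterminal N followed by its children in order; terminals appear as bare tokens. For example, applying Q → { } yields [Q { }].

S
Q S
( ) S
( ) Q S
( ) { S } S
( ) { Q } S
( ) { { } } S
( ) { { } } Q S
( ) { { } } { } S
( ) { { } } { } Q
( ) { { } } { } ( )

[S [Q ( )] [S [Q { [S [Q { }]] }] [S [Q { }] [S [Q ( )]]]]]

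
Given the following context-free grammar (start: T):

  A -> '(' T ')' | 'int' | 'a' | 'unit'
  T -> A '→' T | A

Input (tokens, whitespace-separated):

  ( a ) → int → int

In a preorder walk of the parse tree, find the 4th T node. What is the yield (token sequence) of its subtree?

[T [A ( [T [A a]] )] → [T [A int] → [T [A int]]]]

int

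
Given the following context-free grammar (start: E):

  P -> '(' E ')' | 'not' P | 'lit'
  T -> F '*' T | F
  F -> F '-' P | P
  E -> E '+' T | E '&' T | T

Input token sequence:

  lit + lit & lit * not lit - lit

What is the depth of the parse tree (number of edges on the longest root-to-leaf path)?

7

[E [E [E [T [F [P lit]]]] + [T [F [P lit]]]] & [T [F [P lit]] * [T [F [F [P not [P lit]]] - [P lit]]]]]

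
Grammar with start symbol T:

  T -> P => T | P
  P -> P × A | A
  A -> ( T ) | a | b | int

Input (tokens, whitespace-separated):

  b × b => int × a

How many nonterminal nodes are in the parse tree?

10

[T [P [P [A b]] × [A b]] => [T [P [P [A int]] × [A a]]]]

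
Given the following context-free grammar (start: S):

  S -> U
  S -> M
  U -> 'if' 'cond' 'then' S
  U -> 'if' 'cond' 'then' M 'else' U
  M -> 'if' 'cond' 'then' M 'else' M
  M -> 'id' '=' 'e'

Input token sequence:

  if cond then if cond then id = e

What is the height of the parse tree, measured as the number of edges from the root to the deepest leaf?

6

[S [U if cond then [S [U if cond then [S [M id = e]]]]]]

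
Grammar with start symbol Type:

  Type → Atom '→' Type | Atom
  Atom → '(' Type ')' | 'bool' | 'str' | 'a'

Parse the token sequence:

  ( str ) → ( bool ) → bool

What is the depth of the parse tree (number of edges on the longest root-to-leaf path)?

[Type [Atom ( [Type [Atom str]] )] → [Type [Atom ( [Type [Atom bool]] )] → [Type [Atom bool]]]]

5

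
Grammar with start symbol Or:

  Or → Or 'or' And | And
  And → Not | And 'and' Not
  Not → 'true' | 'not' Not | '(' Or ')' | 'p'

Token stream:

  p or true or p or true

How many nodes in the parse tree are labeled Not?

4

[Or [Or [Or [Or [And [Not p]]] or [And [Not true]]] or [And [Not p]]] or [And [Not true]]]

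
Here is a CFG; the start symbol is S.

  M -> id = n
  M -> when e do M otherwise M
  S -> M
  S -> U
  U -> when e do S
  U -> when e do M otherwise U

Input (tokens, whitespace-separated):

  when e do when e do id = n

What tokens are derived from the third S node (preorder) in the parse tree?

[S [U when e do [S [U when e do [S [M id = n]]]]]]

id = n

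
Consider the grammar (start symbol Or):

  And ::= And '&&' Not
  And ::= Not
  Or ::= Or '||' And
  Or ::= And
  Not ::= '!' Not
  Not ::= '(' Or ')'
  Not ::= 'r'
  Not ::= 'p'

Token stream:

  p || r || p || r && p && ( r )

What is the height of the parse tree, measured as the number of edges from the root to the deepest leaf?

[Or [Or [Or [Or [And [Not p]]] || [And [Not r]]] || [And [Not p]]] || [And [And [And [Not r]] && [Not p]] && [Not ( [Or [And [Not r]]] )]]]

6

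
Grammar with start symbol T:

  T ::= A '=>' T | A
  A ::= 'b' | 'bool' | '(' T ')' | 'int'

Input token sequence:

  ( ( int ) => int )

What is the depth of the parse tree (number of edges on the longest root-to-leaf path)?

6

[T [A ( [T [A ( [T [A int]] )] => [T [A int]]] )]]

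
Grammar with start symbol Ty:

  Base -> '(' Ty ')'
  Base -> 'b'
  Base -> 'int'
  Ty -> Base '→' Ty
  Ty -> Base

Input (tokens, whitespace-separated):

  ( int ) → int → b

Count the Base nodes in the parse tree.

4

[Ty [Base ( [Ty [Base int]] )] → [Ty [Base int] → [Ty [Base b]]]]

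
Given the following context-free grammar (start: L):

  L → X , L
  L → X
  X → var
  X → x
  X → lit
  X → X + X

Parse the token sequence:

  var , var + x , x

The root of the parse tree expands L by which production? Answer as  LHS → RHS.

[L [X var] , [L [X [X var] + [X x]] , [L [X x]]]]

L → X , L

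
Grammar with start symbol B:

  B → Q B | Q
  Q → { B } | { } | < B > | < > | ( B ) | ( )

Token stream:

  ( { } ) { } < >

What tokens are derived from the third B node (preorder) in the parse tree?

[B [Q ( [B [Q { }]] )] [B [Q { }] [B [Q < >]]]]

{ } < >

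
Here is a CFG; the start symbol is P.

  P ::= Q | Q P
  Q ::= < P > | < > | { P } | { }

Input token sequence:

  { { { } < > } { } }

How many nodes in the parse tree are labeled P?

[P [Q { [P [Q { [P [Q { }] [P [Q < >]]] }] [P [Q { }]]] }]]

5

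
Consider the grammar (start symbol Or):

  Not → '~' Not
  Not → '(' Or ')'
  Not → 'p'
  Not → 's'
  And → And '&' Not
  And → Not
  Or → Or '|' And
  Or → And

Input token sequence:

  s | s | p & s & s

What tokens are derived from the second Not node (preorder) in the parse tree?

s

[Or [Or [Or [And [Not s]]] | [And [Not s]]] | [And [And [And [Not p]] & [Not s]] & [Not s]]]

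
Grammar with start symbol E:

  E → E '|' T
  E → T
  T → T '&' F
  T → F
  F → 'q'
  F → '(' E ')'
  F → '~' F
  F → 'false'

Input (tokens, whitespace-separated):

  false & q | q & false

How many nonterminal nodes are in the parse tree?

10

[E [E [T [T [F false]] & [F q]]] | [T [T [F q]] & [F false]]]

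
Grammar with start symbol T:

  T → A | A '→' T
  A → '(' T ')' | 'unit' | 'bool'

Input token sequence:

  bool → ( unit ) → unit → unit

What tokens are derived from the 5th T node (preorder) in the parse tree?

[T [A bool] → [T [A ( [T [A unit]] )] → [T [A unit] → [T [A unit]]]]]

unit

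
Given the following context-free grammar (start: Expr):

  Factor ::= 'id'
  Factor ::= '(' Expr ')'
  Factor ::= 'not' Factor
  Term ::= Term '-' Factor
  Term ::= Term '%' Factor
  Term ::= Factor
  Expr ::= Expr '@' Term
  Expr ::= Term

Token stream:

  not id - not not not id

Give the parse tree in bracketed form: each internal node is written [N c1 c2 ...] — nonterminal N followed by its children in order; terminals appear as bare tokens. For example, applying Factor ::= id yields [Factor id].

[Expr [Term [Term [Factor not [Factor id]]] - [Factor not [Factor not [Factor not [Factor id]]]]]]

Expr
Term
Term - Factor
Factor - Factor
not Factor - Factor
not id - Factor
not id - not Factor
not id - not not Factor
not id - not not not Factor
not id - not not not id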